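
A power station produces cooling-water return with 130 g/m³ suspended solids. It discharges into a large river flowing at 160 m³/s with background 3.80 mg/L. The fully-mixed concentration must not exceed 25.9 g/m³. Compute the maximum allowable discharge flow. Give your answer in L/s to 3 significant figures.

Mass balance at complete mixing: C_std·(Q_w + Q_r) = Q_w·C_e + Q_r·C_b.
Rearranging, Q_w = Q_r·(C_std − C_b)/(C_e − C_std) = 160·(25.9 − 3.8) / (130 − 25.9) = 33.97 m³/s.
= 3.397e+04 L/s.

34000 L/s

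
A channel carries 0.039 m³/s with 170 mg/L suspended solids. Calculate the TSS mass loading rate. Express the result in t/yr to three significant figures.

Mass flux = Q·C = 0.039 m³/s × 170 g/m³ = 6.63 g/s.
= 6.63 g/s × 31.56 = 209.2 t/yr.

209 t/yr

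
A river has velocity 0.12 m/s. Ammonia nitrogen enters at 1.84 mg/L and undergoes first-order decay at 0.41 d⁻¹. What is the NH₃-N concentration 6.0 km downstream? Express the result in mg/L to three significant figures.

1.45 mg/L

Travel time t = 6.0 km / 0.12 m/s = 6000/0.12 = 5e+04 s = 0.5787 d.
First-order decay: C = 1.84·exp(−0.41·0.5787) = 1.84·0.7888 = 1.451 mg/L.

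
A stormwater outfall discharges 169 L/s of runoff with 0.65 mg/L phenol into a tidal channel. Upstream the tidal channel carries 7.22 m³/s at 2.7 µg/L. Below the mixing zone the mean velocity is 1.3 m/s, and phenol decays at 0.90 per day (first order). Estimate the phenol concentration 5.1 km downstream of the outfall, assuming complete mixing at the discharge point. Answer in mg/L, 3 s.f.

169 L/s = 0.169 m³/s.
2.7 µg/L = 0.0027 mg/L.
After complete mixing, C₀ = (0.169·0.65 + 7.22·0.0027) / 7.389 = 0.0175 mg/L.
Travel time t = 5100 m / 1.3 m/s = 3923 s = 0.04541 d.
C = 0.0175·exp(−0.90·0.04541) = 0.0175·0.96 = 0.0168 mg/L.

0.0168 mg/L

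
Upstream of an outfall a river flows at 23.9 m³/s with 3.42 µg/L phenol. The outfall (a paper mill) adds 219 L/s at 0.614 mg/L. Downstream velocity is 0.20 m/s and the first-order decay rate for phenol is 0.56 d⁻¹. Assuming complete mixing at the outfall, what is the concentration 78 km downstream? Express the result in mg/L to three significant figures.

0.000716 mg/L

219 L/s = 0.219 m³/s.
3.42 µg/L = 0.00342 mg/L.
After complete mixing, C₀ = (0.219·0.614 + 23.9·0.00342) / 24.12 = 0.008964 mg/L.
Travel time t = 7.8e+04 m / 0.20 m/s = 3.9e+05 s = 4.514 d.
C = 0.008964·exp(−0.56·4.514) = 0.008964·0.07984 = 0.0007157 mg/L.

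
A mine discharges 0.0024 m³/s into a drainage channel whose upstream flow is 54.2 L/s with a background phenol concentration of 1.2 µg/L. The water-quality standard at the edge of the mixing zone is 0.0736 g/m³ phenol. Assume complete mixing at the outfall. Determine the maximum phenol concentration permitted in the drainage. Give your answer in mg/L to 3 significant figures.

54.2 L/s = 0.0542 m³/s.
1.2 µg/L = 0.0012 mg/L.
Mass balance: 0.0736·0.0566 = 0.0024·Cₑ + 0.0542·0.0012.
Cₑ = (0.004166 − 6.504e-05) / 0.0024 = 1.709 mg/L.

1.71 mg/L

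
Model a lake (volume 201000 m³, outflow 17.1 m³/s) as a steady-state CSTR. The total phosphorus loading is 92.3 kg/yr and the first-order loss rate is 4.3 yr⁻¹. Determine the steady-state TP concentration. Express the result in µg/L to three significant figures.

Outflow Q = 17.1 m³/s × 3.156e+07 s/yr = 5.396e+08 m³/yr.
Steady-state CSTR mass balance: W = Q·C + k·V·C, so C = W/(Q + kV).
Q + kV = 5.396e+08 + 4.3·201000 = 5.405e+08 m³/yr.
C = 92.3/5.405e+08 = 1.708e-07 kg/m³ = 0.0001708 mg/L = 0.1708 µg/L.

0.171 µg/L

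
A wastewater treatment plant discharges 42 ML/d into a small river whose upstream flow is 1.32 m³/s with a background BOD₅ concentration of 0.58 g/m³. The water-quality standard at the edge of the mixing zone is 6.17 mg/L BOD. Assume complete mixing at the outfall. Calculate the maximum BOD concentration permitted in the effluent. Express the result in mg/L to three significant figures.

42 ML/d = 0.4861 m³/s.
Mass balance: 6.17·1.806 = 0.4861·Cₑ + 1.32·0.58.
Cₑ = (11.14 − 0.7656) / 0.4861 = 21.35 mg/L.

21.3 mg/L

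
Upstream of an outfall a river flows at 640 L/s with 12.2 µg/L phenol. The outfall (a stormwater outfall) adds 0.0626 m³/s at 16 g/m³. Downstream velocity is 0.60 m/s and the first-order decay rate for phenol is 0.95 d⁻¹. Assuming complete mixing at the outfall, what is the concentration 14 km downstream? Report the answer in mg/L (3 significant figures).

1.11 mg/L

640 L/s = 0.64 m³/s.
12.2 µg/L = 0.0122 mg/L.
After complete mixing, C₀ = (0.0626·16 + 0.64·0.0122) / 0.7026 = 1.437 mg/L.
Travel time t = 1.4e+04 m / 0.60 m/s = 2.333e+04 s = 0.2701 d.
C = 1.437·exp(−0.95·0.2701) = 1.437·0.7737 = 1.112 mg/L.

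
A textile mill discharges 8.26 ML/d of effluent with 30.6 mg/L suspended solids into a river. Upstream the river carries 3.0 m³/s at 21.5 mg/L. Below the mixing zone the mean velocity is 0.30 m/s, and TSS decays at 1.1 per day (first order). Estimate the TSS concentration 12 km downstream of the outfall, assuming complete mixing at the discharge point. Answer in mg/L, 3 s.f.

8.26 ML/d = 0.0956 m³/s.
After complete mixing, C₀ = (0.0956·30.6 + 3·21.5) / 3.096 = 21.78 mg/L.
Travel time t = 1.2e+04 m / 0.30 m/s = 4e+04 s = 0.463 d.
C = 21.78·exp(−1.1·0.463) = 21.78·0.6009 = 13.09 mg/L.

13.1 mg/L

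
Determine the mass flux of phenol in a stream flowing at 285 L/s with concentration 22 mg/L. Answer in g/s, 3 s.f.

6.27 g/s

285 L/s = 0.285 m³/s.
Mass flux = Q·C = 0.285 m³/s × 22 g/m³ = 6.27 g/s.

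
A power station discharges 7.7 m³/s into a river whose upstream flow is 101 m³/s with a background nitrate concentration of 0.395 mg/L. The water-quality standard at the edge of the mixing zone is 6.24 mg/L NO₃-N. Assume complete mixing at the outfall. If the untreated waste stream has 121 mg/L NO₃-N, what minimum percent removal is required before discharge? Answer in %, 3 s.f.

31.5 %

Mass balance: 6.24·108.7 = 7.7·Cₑ + 101·0.395.
Cₑ = (678.3 − 39.9) / 7.7 = 82.91 mg/L.
Required removal = 1 − 82.91/121 = 31.48 %.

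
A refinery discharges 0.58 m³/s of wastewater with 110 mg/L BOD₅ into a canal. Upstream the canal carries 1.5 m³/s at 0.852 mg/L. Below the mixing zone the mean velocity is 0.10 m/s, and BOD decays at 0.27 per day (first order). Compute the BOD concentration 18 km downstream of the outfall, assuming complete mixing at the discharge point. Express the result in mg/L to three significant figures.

17.8 mg/L

After complete mixing, C₀ = (0.58·110 + 1.5·0.852) / 2.08 = 31.29 mg/L.
Travel time t = 1.8e+04 m / 0.10 m/s = 1.8e+05 s = 2.083 d.
C = 31.29·exp(−0.27·2.083) = 31.29·0.5698 = 17.83 mg/L.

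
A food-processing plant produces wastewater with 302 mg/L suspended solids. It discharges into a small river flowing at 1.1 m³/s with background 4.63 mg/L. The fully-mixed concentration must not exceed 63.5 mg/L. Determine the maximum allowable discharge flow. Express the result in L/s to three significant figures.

Mass balance at complete mixing: C_std·(Q_w + Q_r) = Q_w·C_e + Q_r·C_b.
Rearranging, Q_w = Q_r·(C_std − C_b)/(C_e − C_std) = 1.1·(63.5 − 4.63) / (302 − 63.5) = 0.2715 m³/s.
= 271.5 L/s.

272 L/s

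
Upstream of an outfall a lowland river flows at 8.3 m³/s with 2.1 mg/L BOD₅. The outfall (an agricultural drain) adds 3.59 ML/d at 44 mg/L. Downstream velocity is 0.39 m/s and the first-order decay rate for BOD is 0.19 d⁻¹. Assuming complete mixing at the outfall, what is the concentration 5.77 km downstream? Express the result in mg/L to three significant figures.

3.59 ML/d = 0.04155 m³/s.
After complete mixing, C₀ = (0.04155·44 + 8.3·2.1) / 8.342 = 2.309 mg/L.
Travel time t = 5770 m / 0.39 m/s = 1.479e+04 s = 0.1712 d.
C = 2.309·exp(−0.19·0.1712) = 2.309·0.968 = 2.235 mg/L.

2.23 mg/L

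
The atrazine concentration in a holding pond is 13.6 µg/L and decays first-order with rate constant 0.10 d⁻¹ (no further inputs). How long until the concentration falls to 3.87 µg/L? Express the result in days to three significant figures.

t = ln(C₀/C)/k = ln(13.6/3.87)/0.10 = 1.257/0.10 = 12.57 d.

12.6 d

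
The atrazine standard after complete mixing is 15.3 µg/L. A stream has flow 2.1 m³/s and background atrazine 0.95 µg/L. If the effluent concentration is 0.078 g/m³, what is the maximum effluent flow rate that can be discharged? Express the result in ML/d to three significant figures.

41.5 ML/d

0.95 µg/L = 0.00095 mg/L.
15.3 µg/L = 0.0153 mg/L.
Mass balance at complete mixing: C_std·(Q_w + Q_r) = Q_w·C_e + Q_r·C_b.
Rearranging, Q_w = Q_r·(C_std − C_b)/(C_e − C_std) = 2.1·(0.0153 − 0.00095) / (0.078 − 0.0153) = 0.4806 m³/s.
= 41.53 ML/d.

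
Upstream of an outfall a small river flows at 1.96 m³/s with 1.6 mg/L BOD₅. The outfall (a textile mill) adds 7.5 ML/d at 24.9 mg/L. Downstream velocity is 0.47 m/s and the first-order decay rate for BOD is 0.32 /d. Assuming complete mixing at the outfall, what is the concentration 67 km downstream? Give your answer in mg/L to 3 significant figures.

1.53 mg/L

7.5 ML/d = 0.08681 m³/s.
After complete mixing, C₀ = (0.08681·24.9 + 1.96·1.6) / 2.047 = 2.588 mg/L.
Travel time t = 6.7e+04 m / 0.47 m/s = 1.426e+05 s = 1.65 d.
C = 2.588·exp(−0.32·1.65) = 2.588·0.5898 = 1.526 mg/L.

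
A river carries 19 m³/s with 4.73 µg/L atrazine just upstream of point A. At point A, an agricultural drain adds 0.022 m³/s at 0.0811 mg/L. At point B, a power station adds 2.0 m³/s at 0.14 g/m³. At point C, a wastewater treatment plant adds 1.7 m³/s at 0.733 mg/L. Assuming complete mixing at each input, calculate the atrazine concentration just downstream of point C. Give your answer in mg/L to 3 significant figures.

4.73 µg/L = 0.00473 mg/L.
After input A: C = (19·0.00473 + 0.022·0.0811) / 19.02 = 0.004818 mg/L.
After input B: C = (19.02·0.004818 + 2·0.14) / 21.02 = 0.01768 mg/L.
After input C: C = (21.02·0.01768 + 1.7·0.733) / 22.72 = 0.0712 mg/L.

0.0712 mg/L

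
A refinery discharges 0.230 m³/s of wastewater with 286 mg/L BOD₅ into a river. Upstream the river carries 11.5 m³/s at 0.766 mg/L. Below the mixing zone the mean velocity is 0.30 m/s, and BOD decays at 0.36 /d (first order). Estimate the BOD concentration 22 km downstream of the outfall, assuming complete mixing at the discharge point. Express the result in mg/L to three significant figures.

4.68 mg/L

After complete mixing, C₀ = (0.23·286 + 11.5·0.766) / 11.73 = 6.359 mg/L.
Travel time t = 2.2e+04 m / 0.30 m/s = 7.333e+04 s = 0.8488 d.
C = 6.359·exp(−0.36·0.8488) = 6.359·0.7367 = 4.685 mg/L.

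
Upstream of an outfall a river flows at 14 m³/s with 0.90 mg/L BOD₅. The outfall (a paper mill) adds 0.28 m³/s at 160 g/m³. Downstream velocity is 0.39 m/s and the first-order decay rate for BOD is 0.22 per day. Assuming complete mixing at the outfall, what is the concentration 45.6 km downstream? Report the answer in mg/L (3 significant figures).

After complete mixing, C₀ = (0.28·160 + 14·0.9) / 14.28 = 4.02 mg/L.
Travel time t = 4.56e+04 m / 0.39 m/s = 1.169e+05 s = 1.353 d.
C = 4.02·exp(−0.22·1.353) = 4.02·0.7425 = 2.985 mg/L.

2.98 mg/L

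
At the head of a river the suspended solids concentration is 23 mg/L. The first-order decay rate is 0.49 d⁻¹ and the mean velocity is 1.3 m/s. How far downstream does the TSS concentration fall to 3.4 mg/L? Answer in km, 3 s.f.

From C = C₀·e^(−kt), t = ln(C₀/C)/k = ln(23/3.4)/0.49 = 1.912/0.49 = 3.901 d.
Distance = v·t = 1.3 m/s × 3.371e+05 s = 4.382e+05 m = 438.2 km.

438 km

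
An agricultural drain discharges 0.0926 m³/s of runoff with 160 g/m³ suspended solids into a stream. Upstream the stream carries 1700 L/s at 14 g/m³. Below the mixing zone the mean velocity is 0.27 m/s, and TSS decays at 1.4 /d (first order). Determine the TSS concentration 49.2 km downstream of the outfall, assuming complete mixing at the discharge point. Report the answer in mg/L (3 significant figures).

1.12 mg/L

1700 L/s = 1.7 m³/s.
After complete mixing, C₀ = (0.0926·160 + 1.7·14) / 1.793 = 21.54 mg/L.
Travel time t = 4.92e+04 m / 0.27 m/s = 1.822e+05 s = 2.109 d.
C = 21.54·exp(−1.4·2.109) = 21.54·0.0522 = 1.124 mg/L.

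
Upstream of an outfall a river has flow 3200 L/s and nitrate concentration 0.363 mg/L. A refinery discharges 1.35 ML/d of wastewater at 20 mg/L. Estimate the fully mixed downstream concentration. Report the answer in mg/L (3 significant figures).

1.35 ML/d = 0.01562 m³/s.
3200 L/s = 3.2 m³/s.
By mass balance at complete mixing, C = (0.01562·20 + 3.2·0.363) / (0.01562 + 3.2) = 1.474/3.216 = 0.4584 mg/L.

0.458 mg/L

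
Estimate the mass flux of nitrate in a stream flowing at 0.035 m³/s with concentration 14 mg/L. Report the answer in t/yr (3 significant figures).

Mass flux = Q·C = 0.035 m³/s × 14 g/m³ = 0.49 g/s.
= 0.49 g/s × 31.56 = 15.46 t/yr.

15.5 t/yr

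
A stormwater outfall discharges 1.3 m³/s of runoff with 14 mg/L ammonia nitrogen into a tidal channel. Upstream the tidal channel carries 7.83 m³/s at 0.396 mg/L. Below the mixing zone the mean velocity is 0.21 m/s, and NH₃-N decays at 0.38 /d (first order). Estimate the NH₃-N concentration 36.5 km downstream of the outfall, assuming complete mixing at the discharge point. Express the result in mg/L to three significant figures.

After complete mixing, C₀ = (1.3·14 + 7.83·0.396) / 9.13 = 2.333 mg/L.
Travel time t = 3.65e+04 m / 0.21 m/s = 1.738e+05 s = 2.012 d.
C = 2.333·exp(−0.38·2.012) = 2.333·0.4656 = 1.086 mg/L.

1.09 mg/L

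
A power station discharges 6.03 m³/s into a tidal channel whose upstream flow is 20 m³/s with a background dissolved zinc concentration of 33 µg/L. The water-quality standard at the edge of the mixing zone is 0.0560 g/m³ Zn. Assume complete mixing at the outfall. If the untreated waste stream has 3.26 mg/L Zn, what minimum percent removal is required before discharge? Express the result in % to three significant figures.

95.9 %

33 µg/L = 0.033 mg/L.
Mass balance: 0.056·26.03 = 6.03·Cₑ + 20·0.033.
Cₑ = (1.458 − 0.66) / 6.03 = 0.1323 mg/L.
Required removal = 1 − 0.1323/3.26 = 95.94 %.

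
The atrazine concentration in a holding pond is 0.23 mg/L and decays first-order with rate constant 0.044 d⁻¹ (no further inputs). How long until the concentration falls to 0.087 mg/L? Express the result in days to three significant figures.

t = ln(C₀/C)/k = ln(0.23/0.087)/0.044 = 0.9722/0.044 = 22.09 d.

22.1 d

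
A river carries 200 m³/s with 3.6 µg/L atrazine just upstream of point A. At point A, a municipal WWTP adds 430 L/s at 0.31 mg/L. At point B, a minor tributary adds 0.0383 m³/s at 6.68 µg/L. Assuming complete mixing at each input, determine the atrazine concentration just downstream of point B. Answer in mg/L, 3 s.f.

0.00426 mg/L

3.6 µg/L = 0.0036 mg/L.
430 L/s = 0.43 m³/s.
After input A: C = (200·0.0036 + 0.43·0.31) / 200.4 = 0.004257 mg/L.
6.68 µg/L = 0.00668 mg/L.
After input B: C = (200.4·0.004257 + 0.0383·0.00668) / 200.5 = 0.004258 mg/L.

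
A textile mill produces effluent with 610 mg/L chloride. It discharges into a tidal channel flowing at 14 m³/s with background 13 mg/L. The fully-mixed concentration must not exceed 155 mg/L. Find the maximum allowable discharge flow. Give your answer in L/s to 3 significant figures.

4370 L/s

Mass balance at complete mixing: C_std·(Q_w + Q_r) = Q_w·C_e + Q_r·C_b.
Rearranging, Q_w = Q_r·(C_std − C_b)/(C_e − C_std) = 14·(155 − 13) / (610 − 155) = 4.369 m³/s.
= 4369 L/s.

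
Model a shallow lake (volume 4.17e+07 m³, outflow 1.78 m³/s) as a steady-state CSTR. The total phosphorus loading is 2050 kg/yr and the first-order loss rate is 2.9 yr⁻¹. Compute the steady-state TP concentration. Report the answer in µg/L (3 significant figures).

11.6 µg/L

Outflow Q = 1.78 m³/s × 3.156e+07 s/yr = 5.617e+07 m³/yr.
Steady-state CSTR mass balance: W = Q·C + k·V·C, so C = W/(Q + kV).
Q + kV = 5.617e+07 + 2.9·4.17e+07 = 1.771e+08 m³/yr.
C = 2050/1.771e+08 = 1.158e-05 kg/m³ = 0.01158 mg/L = 11.58 µg/L.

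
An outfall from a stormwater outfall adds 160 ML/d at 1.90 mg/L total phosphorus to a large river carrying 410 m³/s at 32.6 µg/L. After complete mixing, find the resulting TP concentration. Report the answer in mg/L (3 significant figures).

0.0410 mg/L

160 ML/d = 1.852 m³/s.
32.6 µg/L = 0.0326 mg/L.
Flow-weighted mixing gives C = (1.852·1.9 + 410·0.0326) / (1.852 + 410) = 16.88/411.9 = 0.041 mg/L.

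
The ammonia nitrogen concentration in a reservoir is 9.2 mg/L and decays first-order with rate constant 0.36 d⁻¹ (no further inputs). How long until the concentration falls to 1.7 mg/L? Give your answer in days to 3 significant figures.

t = ln(C₀/C)/k = ln(9.2/1.7)/0.36 = 1.689/0.36 = 4.69 d.

4.69 d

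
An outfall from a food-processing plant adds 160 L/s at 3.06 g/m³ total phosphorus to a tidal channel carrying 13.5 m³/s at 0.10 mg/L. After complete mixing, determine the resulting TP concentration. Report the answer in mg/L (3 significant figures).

160 L/s = 0.16 m³/s.
By mass balance at complete mixing, C = (0.16·3.06 + 13.5·0.1) / (0.16 + 13.5) = 1.84/13.66 = 0.1347 mg/L.

0.135 mg/L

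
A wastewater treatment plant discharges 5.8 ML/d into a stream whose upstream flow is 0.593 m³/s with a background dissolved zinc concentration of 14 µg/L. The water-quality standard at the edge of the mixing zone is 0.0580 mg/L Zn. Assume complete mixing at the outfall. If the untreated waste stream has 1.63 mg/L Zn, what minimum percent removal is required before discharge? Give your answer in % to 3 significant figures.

72.6 %

5.8 ML/d = 0.06713 m³/s.
14 µg/L = 0.014 mg/L.
Mass balance: 0.058·0.6601 = 0.06713·Cₑ + 0.593·0.014.
Cₑ = (0.03829 − 0.008302) / 0.06713 = 0.4467 mg/L.
Required removal = 1 − 0.4467/1.63 = 72.6 %.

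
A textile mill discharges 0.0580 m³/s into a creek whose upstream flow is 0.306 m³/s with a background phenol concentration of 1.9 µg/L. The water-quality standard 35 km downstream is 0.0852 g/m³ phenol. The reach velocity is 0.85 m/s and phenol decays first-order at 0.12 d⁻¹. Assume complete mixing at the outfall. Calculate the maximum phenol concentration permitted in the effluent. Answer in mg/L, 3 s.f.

1.9 µg/L = 0.0019 mg/L.
Travel time to the compliance point: t = 3.5e+04/0.85 = 4.118e+04 s = 0.4766 d; decay factor exp(−0.12·0.4766) = 0.9444.
So the concentration just after mixing may be at most 0.0852/0.9444 = 0.09021 mg/L.
Mass balance: 0.09021·0.364 = 0.058·Cₑ + 0.306·0.0019.
Cₑ = (0.03284 − 0.0005814) / 0.058 = 0.5562 mg/L.

0.556 mg/L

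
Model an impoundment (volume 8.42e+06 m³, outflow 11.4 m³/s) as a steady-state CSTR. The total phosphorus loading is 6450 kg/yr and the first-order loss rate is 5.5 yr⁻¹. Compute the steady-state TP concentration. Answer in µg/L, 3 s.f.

15.9 µg/L

Outflow Q = 11.4 m³/s × 3.156e+07 s/yr = 3.598e+08 m³/yr.
Steady-state CSTR mass balance: W = Q·C + k·V·C, so C = W/(Q + kV).
Q + kV = 3.598e+08 + 5.5·8.42e+06 = 4.061e+08 m³/yr.
C = 6450/4.061e+08 = 1.588e-05 kg/m³ = 0.01588 mg/L = 15.88 µg/L.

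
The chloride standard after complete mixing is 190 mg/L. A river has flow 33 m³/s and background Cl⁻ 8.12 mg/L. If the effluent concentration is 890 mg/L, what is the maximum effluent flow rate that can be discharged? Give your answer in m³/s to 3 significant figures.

Mass balance at complete mixing: C_std·(Q_w + Q_r) = Q_w·C_e + Q_r·C_b.
Rearranging, Q_w = Q_r·(C_std − C_b)/(C_e − C_std) = 33·(190 − 8.12) / (890 − 190) = 8.574 m³/s.

8.57 m³/s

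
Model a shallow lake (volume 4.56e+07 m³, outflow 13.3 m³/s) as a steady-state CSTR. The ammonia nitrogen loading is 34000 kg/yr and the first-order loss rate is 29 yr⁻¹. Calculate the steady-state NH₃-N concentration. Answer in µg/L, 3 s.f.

19.5 µg/L

Outflow Q = 13.3 m³/s × 3.156e+07 s/yr = 4.197e+08 m³/yr.
Steady-state CSTR mass balance: W = Q·C + k·V·C, so C = W/(Q + kV).
Q + kV = 4.197e+08 + 29·4.56e+07 = 1.742e+09 m³/yr.
C = 34000/1.742e+09 = 1.952e-05 kg/m³ = 0.01952 mg/L = 19.52 µg/L.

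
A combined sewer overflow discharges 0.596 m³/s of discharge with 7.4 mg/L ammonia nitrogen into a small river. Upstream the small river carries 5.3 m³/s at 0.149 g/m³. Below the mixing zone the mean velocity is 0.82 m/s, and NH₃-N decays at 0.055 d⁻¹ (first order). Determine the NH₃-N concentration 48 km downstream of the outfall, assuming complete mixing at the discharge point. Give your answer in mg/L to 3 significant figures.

0.850 mg/L

After complete mixing, C₀ = (0.596·7.4 + 5.3·0.149) / 5.896 = 0.882 mg/L.
Travel time t = 4.8e+04 m / 0.82 m/s = 5.854e+04 s = 0.6775 d.
C = 0.882·exp(−0.055·0.6775) = 0.882·0.9634 = 0.8497 mg/L.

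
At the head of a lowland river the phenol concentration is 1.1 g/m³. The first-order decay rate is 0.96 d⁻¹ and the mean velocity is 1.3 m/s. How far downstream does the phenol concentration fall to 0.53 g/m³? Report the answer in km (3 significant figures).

85.4 km

From C = C₀·e^(−kt), t = ln(C₀/C)/k = ln(1.1/0.53)/0.96 = 0.7302/0.96 = 0.7606 d.
Distance = v·t = 1.3 m/s × 6.572e+04 s = 8.543e+04 m = 85.43 km.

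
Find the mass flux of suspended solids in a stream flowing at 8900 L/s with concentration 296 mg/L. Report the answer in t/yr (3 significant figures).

83100 t/yr

8900 L/s = 8.9 m³/s.
Mass flux = Q·C = 8.9 m³/s × 296 g/m³ = 2634 g/s.
= 2634 g/s × 31.56 = 8.314e+04 t/yr.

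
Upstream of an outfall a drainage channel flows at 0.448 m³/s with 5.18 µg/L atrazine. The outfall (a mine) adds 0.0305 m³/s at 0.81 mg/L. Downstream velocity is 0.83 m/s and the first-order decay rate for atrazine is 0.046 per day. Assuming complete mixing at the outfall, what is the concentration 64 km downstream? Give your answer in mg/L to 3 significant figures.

5.18 µg/L = 0.00518 mg/L.
After complete mixing, C₀ = (0.0305·0.81 + 0.448·0.00518) / 0.4785 = 0.05648 mg/L.
Travel time t = 6.4e+04 m / 0.83 m/s = 7.711e+04 s = 0.8925 d.
C = 0.05648·exp(−0.046·0.8925) = 0.05648·0.9598 = 0.05421 mg/L.

0.0542 mg/L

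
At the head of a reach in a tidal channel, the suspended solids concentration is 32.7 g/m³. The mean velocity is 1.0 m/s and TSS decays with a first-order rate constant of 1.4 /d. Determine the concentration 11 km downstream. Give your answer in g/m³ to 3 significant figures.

27.4 g/m³

Travel time t = 11 km / 1.0 m/s = 1.1e+04/1.0 = 1.1e+04 s = 0.1273 d.
First-order decay: C = 32.7·exp(−1.4·0.1273) = 32.7·0.8367 = 27.36 g/m³.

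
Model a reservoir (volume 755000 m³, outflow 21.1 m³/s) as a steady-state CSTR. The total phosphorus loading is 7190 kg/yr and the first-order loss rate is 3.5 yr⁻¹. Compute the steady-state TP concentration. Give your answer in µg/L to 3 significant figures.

10.8 µg/L

Outflow Q = 21.1 m³/s × 3.156e+07 s/yr = 6.659e+08 m³/yr.
Steady-state CSTR mass balance: W = Q·C + k·V·C, so C = W/(Q + kV).
Q + kV = 6.659e+08 + 3.5·755000 = 6.685e+08 m³/yr.
C = 7190/6.685e+08 = 1.076e-05 kg/m³ = 0.01076 mg/L = 10.76 µg/L.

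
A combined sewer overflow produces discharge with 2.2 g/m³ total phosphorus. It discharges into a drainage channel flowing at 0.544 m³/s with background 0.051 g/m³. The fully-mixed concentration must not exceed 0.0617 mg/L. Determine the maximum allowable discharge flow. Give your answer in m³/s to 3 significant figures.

Mass balance at complete mixing: C_std·(Q_w + Q_r) = Q_w·C_e + Q_r·C_b.
Rearranging, Q_w = Q_r·(C_std − C_b)/(C_e − C_std) = 0.544·(0.0617 − 0.051) / (2.2 − 0.0617) = 0.002722 m³/s.

0.00272 m³/s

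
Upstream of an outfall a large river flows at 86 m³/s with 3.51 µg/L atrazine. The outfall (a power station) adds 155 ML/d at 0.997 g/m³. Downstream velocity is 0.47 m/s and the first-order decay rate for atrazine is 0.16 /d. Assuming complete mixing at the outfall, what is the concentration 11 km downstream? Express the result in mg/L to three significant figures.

155 ML/d = 1.794 m³/s.
3.51 µg/L = 0.00351 mg/L.
After complete mixing, C₀ = (1.794·0.997 + 86·0.00351) / 87.79 = 0.02381 mg/L.
Travel time t = 1.1e+04 m / 0.47 m/s = 2.34e+04 s = 0.2709 d.
C = 0.02381·exp(−0.16·0.2709) = 0.02381·0.9576 = 0.0228 mg/L.

0.0228 mg/L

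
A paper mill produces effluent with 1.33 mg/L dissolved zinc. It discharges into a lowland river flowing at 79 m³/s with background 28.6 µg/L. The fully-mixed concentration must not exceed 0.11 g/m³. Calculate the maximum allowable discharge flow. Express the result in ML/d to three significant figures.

28.6 µg/L = 0.0286 mg/L.
Mass balance at complete mixing: C_std·(Q_w + Q_r) = Q_w·C_e + Q_r·C_b.
Rearranging, Q_w = Q_r·(C_std − C_b)/(C_e − C_std) = 79·(0.11 − 0.0286) / (1.33 − 0.11) = 5.271 m³/s.
= 455.4 ML/d.

455 ML/d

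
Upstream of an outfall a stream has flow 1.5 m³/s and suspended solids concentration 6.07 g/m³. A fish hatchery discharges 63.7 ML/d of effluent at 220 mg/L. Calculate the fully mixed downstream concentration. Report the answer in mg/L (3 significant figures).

76.6 mg/L

63.7 ML/d = 0.7373 m³/s.
Flow-weighted mixing gives C = (0.7373·220 + 1.5·6.07) / (0.7373 + 1.5) = 171.3/2.237 = 76.57 mg/L.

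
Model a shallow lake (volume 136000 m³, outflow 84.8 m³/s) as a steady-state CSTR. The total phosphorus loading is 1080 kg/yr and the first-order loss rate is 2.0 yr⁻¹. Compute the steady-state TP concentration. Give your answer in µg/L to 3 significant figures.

Outflow Q = 84.8 m³/s × 3.156e+07 s/yr = 2.676e+09 m³/yr.
Steady-state CSTR mass balance: W = Q·C + k·V·C, so C = W/(Q + kV).
Q + kV = 2.676e+09 + 2.0·136000 = 2.676e+09 m³/yr.
C = 1080/2.676e+09 = 4.035e-07 kg/m³ = 0.0004035 mg/L = 0.4035 µg/L.

0.404 µg/L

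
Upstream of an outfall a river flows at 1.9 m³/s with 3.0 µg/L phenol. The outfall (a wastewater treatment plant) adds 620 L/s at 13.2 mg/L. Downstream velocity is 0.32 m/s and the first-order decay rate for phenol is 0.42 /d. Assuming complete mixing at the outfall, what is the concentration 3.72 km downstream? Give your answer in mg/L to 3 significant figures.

620 L/s = 0.62 m³/s.
3.0 µg/L = 0.003 mg/L.
After complete mixing, C₀ = (0.62·13.2 + 1.9·0.003) / 2.52 = 3.25 mg/L.
Travel time t = 3720 m / 0.32 m/s = 1.162e+04 s = 0.1345 d.
C = 3.25·exp(−0.42·0.1345) = 3.25·0.9451 = 3.071 mg/L.

3.07 mg/L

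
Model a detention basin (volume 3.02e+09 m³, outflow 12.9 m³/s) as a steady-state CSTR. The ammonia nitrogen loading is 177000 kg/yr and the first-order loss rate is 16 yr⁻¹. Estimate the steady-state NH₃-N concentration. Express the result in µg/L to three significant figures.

3.63 µg/L

Outflow Q = 12.9 m³/s × 3.156e+07 s/yr = 4.071e+08 m³/yr.
Steady-state CSTR mass balance: W = Q·C + k·V·C, so C = W/(Q + kV).
Q + kV = 4.071e+08 + 16·3.02e+09 = 4.873e+10 m³/yr.
C = 177000/4.873e+10 = 3.632e-06 kg/m³ = 0.003632 mg/L = 3.632 µg/L.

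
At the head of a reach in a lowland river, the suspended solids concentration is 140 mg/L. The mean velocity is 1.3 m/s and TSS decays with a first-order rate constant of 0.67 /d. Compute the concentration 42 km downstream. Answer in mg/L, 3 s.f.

Travel time t = 42 km / 1.3 m/s = 4.2e+04/1.3 = 3.231e+04 s = 0.3739 d.
First-order decay: C = 140·exp(−0.67·0.3739) = 140·0.7784 = 109 mg/L.

109 mg/L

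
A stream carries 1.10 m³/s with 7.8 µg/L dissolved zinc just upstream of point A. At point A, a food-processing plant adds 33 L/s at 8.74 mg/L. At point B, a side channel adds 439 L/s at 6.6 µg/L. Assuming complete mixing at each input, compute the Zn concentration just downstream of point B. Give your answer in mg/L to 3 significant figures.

7.8 µg/L = 0.0078 mg/L.
33 L/s = 0.033 m³/s.
After input A: C = (1.1·0.0078 + 0.033·8.74) / 1.133 = 0.2621 mg/L.
439 L/s = 0.439 m³/s.
6.6 µg/L = 0.0066 mg/L.
After input B: C = (1.133·0.2621 + 0.439·0.0066) / 1.572 = 0.1908 mg/L.

0.191 mg/L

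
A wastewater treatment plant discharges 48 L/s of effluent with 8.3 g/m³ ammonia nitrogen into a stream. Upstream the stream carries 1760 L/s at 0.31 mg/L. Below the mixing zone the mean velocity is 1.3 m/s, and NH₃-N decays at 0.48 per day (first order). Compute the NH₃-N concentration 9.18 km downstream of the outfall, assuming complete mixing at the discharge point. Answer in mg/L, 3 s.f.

0.502 mg/L

48 L/s = 0.048 m³/s.
1760 L/s = 1.76 m³/s.
After complete mixing, C₀ = (0.048·8.3 + 1.76·0.31) / 1.808 = 0.5221 mg/L.
Travel time t = 9180 m / 1.3 m/s = 7062 s = 0.08173 d.
C = 0.5221·exp(−0.48·0.08173) = 0.5221·0.9615 = 0.502 mg/L.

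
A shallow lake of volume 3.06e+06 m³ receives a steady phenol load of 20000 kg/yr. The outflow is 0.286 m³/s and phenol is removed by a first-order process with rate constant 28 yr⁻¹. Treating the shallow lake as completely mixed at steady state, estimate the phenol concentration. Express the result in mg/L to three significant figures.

0.211 mg/L

Outflow Q = 0.286 m³/s × 3.156e+07 s/yr = 9.025e+06 m³/yr.
Steady-state CSTR mass balance: W = Q·C + k·V·C, so C = W/(Q + kV).
Q + kV = 9.025e+06 + 28·3.06e+06 = 9.471e+07 m³/yr.
C = 20000/9.471e+07 = 0.0002112 kg/m³ = 0.2112 mg/L.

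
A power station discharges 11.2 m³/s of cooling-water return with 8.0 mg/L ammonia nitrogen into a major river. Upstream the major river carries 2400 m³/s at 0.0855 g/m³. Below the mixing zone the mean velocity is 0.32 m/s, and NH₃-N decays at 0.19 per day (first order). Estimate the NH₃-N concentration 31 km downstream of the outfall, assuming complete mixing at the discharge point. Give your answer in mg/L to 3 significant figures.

After complete mixing, C₀ = (11.2·8 + 2400·0.0855) / 2411 = 0.1223 mg/L.
Travel time t = 3.1e+04 m / 0.32 m/s = 9.688e+04 s = 1.121 d.
C = 0.1223·exp(−0.19·1.121) = 0.1223·0.8081 = 0.0988 mg/L.

0.0988 mg/L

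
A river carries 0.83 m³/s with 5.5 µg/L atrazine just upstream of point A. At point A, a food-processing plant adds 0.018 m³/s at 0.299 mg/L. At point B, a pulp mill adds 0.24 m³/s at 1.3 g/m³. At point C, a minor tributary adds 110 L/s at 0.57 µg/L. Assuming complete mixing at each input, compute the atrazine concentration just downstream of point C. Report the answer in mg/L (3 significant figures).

0.269 mg/L

5.5 µg/L = 0.0055 mg/L.
After input A: C = (0.83·0.0055 + 0.018·0.299) / 0.848 = 0.01173 mg/L.
After input B: C = (0.848·0.01173 + 0.24·1.3) / 1.088 = 0.2959 mg/L.
110 L/s = 0.11 m³/s.
0.57 µg/L = 0.00057 mg/L.
After input C: C = (1.088·0.2959 + 0.11·0.00057) / 1.198 = 0.2688 mg/L.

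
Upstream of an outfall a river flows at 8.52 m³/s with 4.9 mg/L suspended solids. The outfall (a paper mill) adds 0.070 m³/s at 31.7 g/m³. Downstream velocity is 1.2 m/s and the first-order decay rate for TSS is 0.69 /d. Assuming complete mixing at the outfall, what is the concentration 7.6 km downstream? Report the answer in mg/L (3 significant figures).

4.87 mg/L

After complete mixing, C₀ = (0.07·31.7 + 8.52·4.9) / 8.59 = 5.118 mg/L.
Travel time t = 7600 m / 1.2 m/s = 6333 s = 0.0733 d.
C = 5.118·exp(−0.69·0.0733) = 5.118·0.9507 = 4.866 mg/L.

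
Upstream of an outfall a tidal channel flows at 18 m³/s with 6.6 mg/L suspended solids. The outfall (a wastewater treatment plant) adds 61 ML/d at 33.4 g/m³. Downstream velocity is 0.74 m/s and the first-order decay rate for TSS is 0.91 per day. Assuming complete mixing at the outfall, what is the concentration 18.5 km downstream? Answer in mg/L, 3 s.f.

5.85 mg/L

61 ML/d = 0.706 m³/s.
After complete mixing, C₀ = (0.706·33.4 + 18·6.6) / 18.71 = 7.612 mg/L.
Travel time t = 1.85e+04 m / 0.74 m/s = 2.5e+04 s = 0.2894 d.
C = 7.612·exp(−0.91·0.2894) = 7.612·0.7685 = 5.849 mg/L.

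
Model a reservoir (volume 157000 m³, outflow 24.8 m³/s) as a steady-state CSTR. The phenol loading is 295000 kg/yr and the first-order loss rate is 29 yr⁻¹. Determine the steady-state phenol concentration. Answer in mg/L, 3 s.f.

Outflow Q = 24.8 m³/s × 3.156e+07 s/yr = 7.826e+08 m³/yr.
Steady-state CSTR mass balance: W = Q·C + k·V·C, so C = W/(Q + kV).
Q + kV = 7.826e+08 + 29·157000 = 7.872e+08 m³/yr.
C = 295000/7.872e+08 = 0.0003748 kg/m³ = 0.3748 mg/L.

0.375 mg/L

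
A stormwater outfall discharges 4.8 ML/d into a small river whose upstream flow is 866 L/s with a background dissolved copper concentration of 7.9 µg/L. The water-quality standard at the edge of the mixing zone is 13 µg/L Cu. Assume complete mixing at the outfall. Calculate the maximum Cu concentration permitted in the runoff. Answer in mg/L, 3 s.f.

0.0925 mg/L

4.8 ML/d = 0.05556 m³/s.
866 L/s = 0.866 m³/s.
7.9 µg/L = 0.0079 mg/L.
13 µg/L = 0.013 mg/L.
Mass balance: 0.013·0.9216 = 0.05556·Cₑ + 0.866·0.0079.
Cₑ = (0.01198 − 0.006841) / 0.05556 = 0.0925 mg/L.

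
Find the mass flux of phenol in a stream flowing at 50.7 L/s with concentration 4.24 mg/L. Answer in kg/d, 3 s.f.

18.6 kg/d

50.7 L/s = 0.0507 m³/s.
Mass flux = Q·C = 0.0507 m³/s × 4.24 g/m³ = 0.215 g/s.
= 0.215 g/s × 86.4 = 18.57 kg/d.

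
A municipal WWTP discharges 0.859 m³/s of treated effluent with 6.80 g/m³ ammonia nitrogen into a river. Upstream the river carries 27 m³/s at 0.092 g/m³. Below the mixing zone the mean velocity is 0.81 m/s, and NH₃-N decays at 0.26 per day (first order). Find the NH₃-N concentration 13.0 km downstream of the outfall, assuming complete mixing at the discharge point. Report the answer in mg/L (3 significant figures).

0.285 mg/L

After complete mixing, C₀ = (0.859·6.8 + 27·0.092) / 27.86 = 0.2988 mg/L.
Travel time t = 1.3e+04 m / 0.81 m/s = 1.605e+04 s = 0.1858 d.
C = 0.2988·exp(−0.26·0.1858) = 0.2988·0.9529 = 0.2847 mg/L.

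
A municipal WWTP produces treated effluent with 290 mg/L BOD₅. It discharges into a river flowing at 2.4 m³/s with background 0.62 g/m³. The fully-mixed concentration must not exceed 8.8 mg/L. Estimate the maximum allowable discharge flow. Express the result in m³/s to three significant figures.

Mass balance at complete mixing: C_std·(Q_w + Q_r) = Q_w·C_e + Q_r·C_b.
Rearranging, Q_w = Q_r·(C_std − C_b)/(C_e − C_std) = 2.4·(8.8 − 0.62) / (290 − 8.8) = 0.06982 m³/s.

0.0698 m³/s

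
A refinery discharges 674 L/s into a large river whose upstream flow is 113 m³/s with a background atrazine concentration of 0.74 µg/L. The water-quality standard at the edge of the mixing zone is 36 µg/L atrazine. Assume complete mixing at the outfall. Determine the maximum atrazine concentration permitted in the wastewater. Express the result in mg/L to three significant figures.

5.95 mg/L

674 L/s = 0.674 m³/s.
0.74 µg/L = 0.00074 mg/L.
36 µg/L = 0.036 mg/L.
Mass balance: 0.036·113.7 = 0.674·Cₑ + 113·0.00074.
Cₑ = (4.092 − 0.08362) / 0.674 = 5.948 mg/L.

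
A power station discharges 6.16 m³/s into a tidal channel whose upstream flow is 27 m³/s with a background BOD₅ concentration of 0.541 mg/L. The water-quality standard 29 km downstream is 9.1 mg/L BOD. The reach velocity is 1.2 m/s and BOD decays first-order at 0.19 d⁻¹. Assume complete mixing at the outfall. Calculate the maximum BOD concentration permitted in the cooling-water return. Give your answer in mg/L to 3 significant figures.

49.3 mg/L

Travel time to the compliance point: t = 2.9e+04/1.2 = 2.417e+04 s = 0.2797 d; decay factor exp(−0.19·0.2797) = 0.9482.
So the concentration just after mixing may be at most 9.1/0.9482 = 9.597 mg/L.
Mass balance: 9.597·33.16 = 6.16·Cₑ + 27·0.541.
Cₑ = (318.2 − 14.61) / 6.16 = 49.29 mg/L.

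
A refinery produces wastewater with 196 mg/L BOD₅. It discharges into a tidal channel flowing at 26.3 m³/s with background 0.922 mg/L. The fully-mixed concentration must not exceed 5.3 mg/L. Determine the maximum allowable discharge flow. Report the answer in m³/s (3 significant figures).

Mass balance at complete mixing: C_std·(Q_w + Q_r) = Q_w·C_e + Q_r·C_b.
Rearranging, Q_w = Q_r·(C_std − C_b)/(C_e − C_std) = 26.3·(5.3 − 0.922) / (196 − 5.3) = 0.6038 m³/s.

0.604 m³/s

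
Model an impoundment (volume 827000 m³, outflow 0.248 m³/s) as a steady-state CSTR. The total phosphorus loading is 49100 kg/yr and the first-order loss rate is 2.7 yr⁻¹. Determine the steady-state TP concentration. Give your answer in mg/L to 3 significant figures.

4.88 mg/L

Outflow Q = 0.248 m³/s × 3.156e+07 s/yr = 7.826e+06 m³/yr.
Steady-state CSTR mass balance: W = Q·C + k·V·C, so C = W/(Q + kV).
Q + kV = 7.826e+06 + 2.7·827000 = 1.006e+07 m³/yr.
C = 49100/1.006e+07 = 0.004881 kg/m³ = 4.881 mg/L.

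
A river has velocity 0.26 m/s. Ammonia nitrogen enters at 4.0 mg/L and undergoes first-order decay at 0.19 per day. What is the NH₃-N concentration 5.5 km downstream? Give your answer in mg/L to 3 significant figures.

Travel time t = 5.5 km / 0.26 m/s = 5500/0.26 = 2.115e+04 s = 0.2448 d.
First-order decay: C = 4.0·exp(−0.19·0.2448) = 4.0·0.9545 = 3.818 mg/L.

3.82 mg/L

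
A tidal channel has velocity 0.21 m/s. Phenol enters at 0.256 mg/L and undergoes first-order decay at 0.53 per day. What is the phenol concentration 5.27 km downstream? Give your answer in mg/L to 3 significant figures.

Travel time t = 5.27 km / 0.21 m/s = 5270/0.21 = 2.51e+04 s = 0.2905 d.
First-order decay: C = 0.256·exp(−0.53·0.2905) = 0.256·0.8573 = 0.2195 mg/L.

0.219 mg/L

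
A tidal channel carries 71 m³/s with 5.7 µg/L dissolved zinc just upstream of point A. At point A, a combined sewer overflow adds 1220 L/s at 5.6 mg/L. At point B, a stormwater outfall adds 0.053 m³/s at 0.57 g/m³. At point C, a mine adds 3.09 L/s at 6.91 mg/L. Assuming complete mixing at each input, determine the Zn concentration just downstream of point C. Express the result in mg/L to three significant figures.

5.7 µg/L = 0.0057 mg/L.
1220 L/s = 1.22 m³/s.
After input A: C = (71·0.0057 + 1.22·5.6) / 72.22 = 0.1002 mg/L.
After input B: C = (72.22·0.1002 + 0.053·0.57) / 72.27 = 0.1005 mg/L.
3.09 L/s = 0.00309 m³/s.
After input C: C = (72.27·0.1005 + 0.00309·6.91) / 72.28 = 0.1008 mg/L.

0.101 mg/L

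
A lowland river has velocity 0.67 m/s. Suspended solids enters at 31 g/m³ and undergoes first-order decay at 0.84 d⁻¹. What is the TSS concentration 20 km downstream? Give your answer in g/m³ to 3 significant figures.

23.2 g/m³

Travel time t = 20 km / 0.67 m/s = 2e+04/0.67 = 2.985e+04 s = 0.3455 d.
First-order decay: C = 31·exp(−0.84·0.3455) = 31·0.7481 = 23.19 g/m³.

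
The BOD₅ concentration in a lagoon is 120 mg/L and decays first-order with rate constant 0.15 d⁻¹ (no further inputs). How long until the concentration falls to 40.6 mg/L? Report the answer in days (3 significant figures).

t = ln(C₀/C)/k = ln(120/40.6)/0.15 = 1.084/0.15 = 7.225 d.

7.22 d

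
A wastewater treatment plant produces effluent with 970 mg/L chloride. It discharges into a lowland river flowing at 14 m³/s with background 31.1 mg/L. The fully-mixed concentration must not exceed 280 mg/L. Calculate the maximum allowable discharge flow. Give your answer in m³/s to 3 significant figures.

5.05 m³/s

Mass balance at complete mixing: C_std·(Q_w + Q_r) = Q_w·C_e + Q_r·C_b.
Rearranging, Q_w = Q_r·(C_std − C_b)/(C_e − C_std) = 14·(280 − 31.1) / (970 − 280) = 5.05 m³/s.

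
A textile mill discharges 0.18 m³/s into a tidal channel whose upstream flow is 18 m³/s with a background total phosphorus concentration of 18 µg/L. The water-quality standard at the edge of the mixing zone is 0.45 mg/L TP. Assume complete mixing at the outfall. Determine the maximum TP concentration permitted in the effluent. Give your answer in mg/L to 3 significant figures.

18 µg/L = 0.018 mg/L.
Mass balance: 0.45·18.18 = 0.18·Cₑ + 18·0.018.
Cₑ = (8.181 − 0.324) / 0.18 = 43.65 mg/L.

43.7 mg/L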